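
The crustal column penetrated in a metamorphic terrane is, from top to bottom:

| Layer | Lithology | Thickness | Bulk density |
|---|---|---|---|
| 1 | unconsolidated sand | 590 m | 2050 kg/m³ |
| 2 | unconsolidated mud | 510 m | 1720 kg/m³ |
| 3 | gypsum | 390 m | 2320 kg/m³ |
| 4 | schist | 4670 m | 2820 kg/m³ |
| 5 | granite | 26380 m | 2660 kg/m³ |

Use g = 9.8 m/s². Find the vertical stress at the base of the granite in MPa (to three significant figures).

unconsolidated sand: 2050 kg/m³ × 9.8 m/s² × 590 m = 1.185×10^7 Pa = 11.85 MPa
unconsolidated mud: 1720 kg/m³ × 9.8 m/s² × 510 m = 8.597×10^6 Pa = 8.597 MPa
gypsum: 2320 kg/m³ × 9.8 m/s² × 390 m = 8.867×10^6 Pa = 8.867 MPa
schist: 2820 kg/m³ × 9.8 m/s² × 4670 m = 1.291×10^8 Pa = 129.1 MPa
granite: 2660 kg/m³ × 9.8 m/s² × 26380 m = 6.877×10^8 Pa = 687.7 MPa
Total = 11.85 + 8.597 + 8.867 + 129.1 + 687.7 = 846.05 MPa

846 MPa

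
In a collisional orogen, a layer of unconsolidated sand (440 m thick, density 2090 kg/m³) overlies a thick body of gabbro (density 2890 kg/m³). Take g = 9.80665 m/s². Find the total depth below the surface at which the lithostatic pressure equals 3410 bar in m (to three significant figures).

Pressure at base of upper layers: 2090×9.80665×440 = 9.018×10^6 Pa = 90.18 bar
Remaining pressure to be supplied by gabbro: 3.410×10^8 − 9.018×10^6 = 3.320×10^8 Pa
Additional depth in gabbro = 3.320×10^8 Pa / (2890 kg/m³ × 9.80665 m/s²) = 11714 m
Total depth = 440 m + 11714 m = 12154 m

12200 m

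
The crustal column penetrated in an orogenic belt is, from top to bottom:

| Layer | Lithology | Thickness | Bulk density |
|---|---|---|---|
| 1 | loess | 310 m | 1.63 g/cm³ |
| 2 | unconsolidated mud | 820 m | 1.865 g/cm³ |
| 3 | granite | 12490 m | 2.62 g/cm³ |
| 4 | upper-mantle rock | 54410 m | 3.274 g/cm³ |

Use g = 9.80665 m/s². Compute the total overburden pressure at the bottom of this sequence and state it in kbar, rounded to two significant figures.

loess: 1630 kg/m³ × 9.80665 m/s² × 310 m = 4.955×10^6 Pa = 0.04955 kbar
unconsolidated mud: 1865 kg/m³ × 9.80665 m/s² × 820 m = 1.500×10^7 Pa = 0.1500 kbar
granite: 2620 kg/m³ × 9.80665 m/s² × 12490 m = 3.209×10^8 Pa = 3.209 kbar
upper-mantle rock: 3274 kg/m³ × 9.80665 m/s² × 54410 m = 1.747×10^9 Pa = 17.47 kbar
Total = 0.04955 + 0.1500 + 3.209 + 17.47 = 20.878 kbar

21 kbar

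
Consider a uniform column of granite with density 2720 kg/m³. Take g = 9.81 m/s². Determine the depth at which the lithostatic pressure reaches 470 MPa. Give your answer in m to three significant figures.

h = P/(ρg) = 470 MPa / (2720 kg/m³ × 9.81 m/s²) = 4.700×10^8 Pa / 26683 Pa/m = 17614 m

17600 m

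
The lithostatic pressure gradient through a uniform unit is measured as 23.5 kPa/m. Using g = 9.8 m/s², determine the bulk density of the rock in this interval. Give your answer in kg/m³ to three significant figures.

ρ = (dP/dz)/g = 23.5 kPa/m / 9.8 m/s² = 23500 Pa/m / 9.8 m/s² = 2398.0 kg/m³

2400 kg/m³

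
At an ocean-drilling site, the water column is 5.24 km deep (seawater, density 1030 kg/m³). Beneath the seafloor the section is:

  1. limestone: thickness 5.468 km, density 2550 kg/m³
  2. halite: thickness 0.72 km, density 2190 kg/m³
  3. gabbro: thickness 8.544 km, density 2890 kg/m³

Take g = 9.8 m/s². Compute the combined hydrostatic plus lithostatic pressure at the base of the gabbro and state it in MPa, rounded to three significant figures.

447 MPa

seawater: 1030 kg/m³ × 9.8 m/s² × 5240 m = 5.289×10^7 Pa = 52.89 MPa
limestone: 2550 kg/m³ × 9.8 m/s² × 5468 m = 1.366×10^8 Pa = 136.6 MPa
halite: 2190 kg/m³ × 9.8 m/s² × 720 m = 1.545×10^7 Pa = 15.45 MPa
gabbro: 2890 kg/m³ × 9.8 m/s² × 8544 m = 2.420×10^8 Pa = 242.0 MPa
Total = 52.89 + 136.6 + 15.45 + 242.0 = 446.97 MPa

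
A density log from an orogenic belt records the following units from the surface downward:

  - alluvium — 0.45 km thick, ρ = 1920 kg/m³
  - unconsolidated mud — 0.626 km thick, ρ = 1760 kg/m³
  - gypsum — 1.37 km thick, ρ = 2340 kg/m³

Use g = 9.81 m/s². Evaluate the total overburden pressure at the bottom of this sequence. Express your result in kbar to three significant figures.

alluvium: 1920 kg/m³ × 9.81 m/s² × 450 m = 8.476×10^6 Pa = 0.08476 kbar
unconsolidated mud: 1760 kg/m³ × 9.81 m/s² × 626 m = 1.081×10^7 Pa = 0.1081 kbar
gypsum: 2340 kg/m³ × 9.81 m/s² × 1370 m = 3.145×10^7 Pa = 0.3145 kbar
Total = 0.08476 + 0.1081 + 0.3145 = 0.50733 kbar

0.507 kbar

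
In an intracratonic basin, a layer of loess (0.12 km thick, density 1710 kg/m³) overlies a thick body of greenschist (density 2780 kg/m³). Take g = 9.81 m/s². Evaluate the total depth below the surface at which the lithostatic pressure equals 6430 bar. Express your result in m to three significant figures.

23600 m

Pressure at base of upper layers: 1710×9.81×120 = 2.013×10^6 Pa = 20.13 bar
Remaining pressure to be supplied by greenschist: 6.430×10^8 − 2.013×10^6 = 6.410×10^8 Pa
Additional depth in greenschist = 6.410×10^8 Pa / (2780 kg/m³ × 9.81 m/s²) = 23504 m
Total depth = 120 m + 23504 m = 23624 m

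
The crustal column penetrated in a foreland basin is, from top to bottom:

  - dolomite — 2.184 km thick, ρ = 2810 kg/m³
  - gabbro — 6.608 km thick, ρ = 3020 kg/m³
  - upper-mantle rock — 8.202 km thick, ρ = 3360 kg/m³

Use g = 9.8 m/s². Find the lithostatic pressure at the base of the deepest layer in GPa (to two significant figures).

0.53 GPa

dolomite: 2810 kg/m³ × 9.8 m/s² × 2184 m = 6.014×10^7 Pa = 0.06014 GPa
gabbro: 3020 kg/m³ × 9.8 m/s² × 6608 m = 1.956×10^8 Pa = 0.1956 GPa
upper-mantle rock: 3360 kg/m³ × 9.8 m/s² × 8202 m = 2.701×10^8 Pa = 0.2701 GPa
Total = 0.06014 + 0.1956 + 0.2701 = 0.52579 GPa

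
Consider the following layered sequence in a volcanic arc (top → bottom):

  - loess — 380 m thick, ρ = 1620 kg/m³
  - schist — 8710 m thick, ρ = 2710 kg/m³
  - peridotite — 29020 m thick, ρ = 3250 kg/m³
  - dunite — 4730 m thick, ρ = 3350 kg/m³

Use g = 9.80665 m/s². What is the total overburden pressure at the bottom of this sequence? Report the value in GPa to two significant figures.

loess: 1620 kg/m³ × 9.80665 m/s² × 380 m = 6.037×10^6 Pa = 6.037×10^-3 GPa
schist: 2710 kg/m³ × 9.80665 m/s² × 8710 m = 2.315×10^8 Pa = 0.2315 GPa
peridotite: 3250 kg/m³ × 9.80665 m/s² × 29020 m = 9.249×10^8 Pa = 0.9249 GPa
dunite: 3350 kg/m³ × 9.80665 m/s² × 4730 m = 1.554×10^8 Pa = 0.1554 GPa
Total = 6.037×10^-3 + 0.2315 + 0.9249 + 0.1554 = 1.3178 GPa

1.3 GPa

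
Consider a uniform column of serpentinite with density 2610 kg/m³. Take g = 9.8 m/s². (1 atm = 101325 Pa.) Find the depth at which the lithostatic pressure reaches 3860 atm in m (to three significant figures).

h = P/(ρg) = 3860 atm / (2610 kg/m³ × 9.8 m/s²) = 3.911×10^8 Pa / 25578 Pa/m = 15291 m

15300 m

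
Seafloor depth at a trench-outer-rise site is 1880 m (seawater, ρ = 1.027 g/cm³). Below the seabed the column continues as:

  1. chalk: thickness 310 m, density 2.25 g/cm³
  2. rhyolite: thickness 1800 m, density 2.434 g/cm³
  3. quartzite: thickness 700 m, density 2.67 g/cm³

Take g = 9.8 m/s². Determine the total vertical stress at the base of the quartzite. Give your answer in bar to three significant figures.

870 bar

seawater: 1027 kg/m³ × 9.8 m/s² × 1880 m = 1.892×10^7 Pa = 189.2 bar
chalk: 2250 kg/m³ × 9.8 m/s² × 310 m = 6.835×10^6 Pa = 68.36 bar
rhyolite: 2434 kg/m³ × 9.8 m/s² × 1800 m = 4.294×10^7 Pa = 429.4 bar
quartzite: 2670 kg/m³ × 9.8 m/s² × 700 m = 1.832×10^7 Pa = 183.2 bar
Total = 189.2 + 68.36 + 429.4 + 183.2 = 870.09 bar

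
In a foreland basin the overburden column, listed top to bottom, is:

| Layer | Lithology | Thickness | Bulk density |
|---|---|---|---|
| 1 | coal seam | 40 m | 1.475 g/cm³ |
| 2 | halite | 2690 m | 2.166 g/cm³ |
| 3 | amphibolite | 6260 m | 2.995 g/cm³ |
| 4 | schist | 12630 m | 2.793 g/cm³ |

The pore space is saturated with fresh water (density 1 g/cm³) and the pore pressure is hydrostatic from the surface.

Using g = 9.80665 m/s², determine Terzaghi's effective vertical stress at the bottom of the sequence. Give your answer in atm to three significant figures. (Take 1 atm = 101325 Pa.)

3710 atm

Overburden (lithostatic) stress σ_v:
coal seam: 1475 kg/m³ × 9.80665 m/s² × 40 m = 5.786×10^5 Pa = 0.5786 MPa
halite: 2166 kg/m³ × 9.80665 m/s² × 2690 m = 5.714×10^7 Pa = 57.14 MPa
amphibolite: 2995 kg/m³ × 9.80665 m/s² × 6260 m = 1.839×10^8 Pa = 183.9 MPa
schist: 2793 kg/m³ × 9.80665 m/s² × 12630 m = 3.459×10^8 Pa = 345.9 MPa
Total = 0.5786 + 57.14 + 183.9 + 345.9 = 587.51 MPa
Pore pressure P_p = 1000 kg/m³ × 9.80665 m/s² × 21620 m = 2.120×10^8 Pa = 212.0 MPa
Effective stress σ' = σ_v − P_p = 587.5 − 212.0 = 375.49 MPa = 3705.8 atm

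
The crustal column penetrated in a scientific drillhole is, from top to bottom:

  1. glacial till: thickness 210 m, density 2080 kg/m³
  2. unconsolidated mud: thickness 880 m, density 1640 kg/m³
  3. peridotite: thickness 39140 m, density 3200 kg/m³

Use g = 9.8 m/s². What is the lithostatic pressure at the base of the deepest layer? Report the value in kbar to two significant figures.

12 kbar

glacial till: 2080 kg/m³ × 9.8 m/s² × 210 m = 4.281×10^6 Pa = 0.04281 kbar
unconsolidated mud: 1640 kg/m³ × 9.8 m/s² × 880 m = 1.414×10^7 Pa = 0.1414 kbar
peridotite: 3200 kg/m³ × 9.8 m/s² × 39140 m = 1.227×10^9 Pa = 12.27 kbar
Total = 0.04281 + 0.1414 + 12.27 = 12.459 kbar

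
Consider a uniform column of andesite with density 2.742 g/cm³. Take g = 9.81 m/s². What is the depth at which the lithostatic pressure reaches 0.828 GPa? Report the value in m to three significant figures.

30800 m

h = P/(ρg) = 0.828 GPa / (2742 kg/m³ × 9.81 m/s²) = 8.280×10^8 Pa / 26899 Pa/m = 30782 m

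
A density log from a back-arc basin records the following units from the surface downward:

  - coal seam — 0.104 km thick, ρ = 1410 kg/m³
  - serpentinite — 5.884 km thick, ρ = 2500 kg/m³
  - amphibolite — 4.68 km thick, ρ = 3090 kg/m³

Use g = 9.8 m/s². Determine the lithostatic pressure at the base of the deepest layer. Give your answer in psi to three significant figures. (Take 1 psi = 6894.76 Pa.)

41700 psi

coal seam: 1410 kg/m³ × 9.8 m/s² × 104 m = 1.437×10^6 Pa = 208.4 psi
serpentinite: 2500 kg/m³ × 9.8 m/s² × 5884 m = 1.442×10^8 Pa = 20908 psi
amphibolite: 3090 kg/m³ × 9.8 m/s² × 4680 m = 1.417×10^8 Pa = 20555 psi
Total = 208.4 + 20908 + 20555 = 41671 psi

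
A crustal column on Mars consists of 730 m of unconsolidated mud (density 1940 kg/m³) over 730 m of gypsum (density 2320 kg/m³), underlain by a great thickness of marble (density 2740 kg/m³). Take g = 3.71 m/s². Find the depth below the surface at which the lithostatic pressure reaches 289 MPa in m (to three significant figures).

28800 m

Pressure at base of upper layers: 1940×3.71×730 + 2320×3.71×730 = 1.154×10^7 Pa = 11.54 MPa
Remaining pressure to be supplied by marble: 2.890×10^8 − 1.154×10^7 = 2.775×10^8 Pa
Additional depth in marble = 2.775×10^8 Pa / (2740 kg/m³ × 3.71 m/s²) = 27295 m
Total depth = 1460 m + 27295 m = 28755 m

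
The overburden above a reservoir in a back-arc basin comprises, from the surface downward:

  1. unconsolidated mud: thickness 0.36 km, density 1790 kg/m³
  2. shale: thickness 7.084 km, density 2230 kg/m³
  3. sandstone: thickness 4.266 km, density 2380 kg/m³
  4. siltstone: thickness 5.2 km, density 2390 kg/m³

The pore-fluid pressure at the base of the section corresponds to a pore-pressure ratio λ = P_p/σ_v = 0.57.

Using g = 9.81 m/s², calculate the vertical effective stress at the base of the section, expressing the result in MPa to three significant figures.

Overburden (lithostatic) stress σ_v:
unconsolidated mud: 1790 kg/m³ × 9.81 m/s² × 360 m = 6.322×10^6 Pa = 6.322 MPa
shale: 2230 kg/m³ × 9.81 m/s² × 7084 m = 1.550×10^8 Pa = 155.0 MPa
sandstone: 2380 kg/m³ × 9.81 m/s² × 4266 m = 9.960×10^7 Pa = 99.60 MPa
siltstone: 2390 kg/m³ × 9.81 m/s² × 5200 m = 1.219×10^8 Pa = 121.9 MPa
Total = 6.322 + 155.0 + 99.60 + 121.9 = 382.81 MPa
Pore pressure P_p = λ·σ_v = 0.57 × 382.8 MPa = 218.2 MPa
Effective stress σ' = σ_v − P_p = 382.8 − 218.2 = 164.61 MPa

165 MPa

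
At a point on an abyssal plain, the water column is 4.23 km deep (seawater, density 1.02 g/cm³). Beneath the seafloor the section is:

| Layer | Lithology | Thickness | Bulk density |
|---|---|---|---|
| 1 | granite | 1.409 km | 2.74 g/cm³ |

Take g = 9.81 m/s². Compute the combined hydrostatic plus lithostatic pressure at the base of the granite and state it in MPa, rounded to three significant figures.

80.2 MPa

seawater: 1020 kg/m³ × 9.81 m/s² × 4230 m = 4.233×10^7 Pa = 42.33 MPa
granite: 2740 kg/m³ × 9.81 m/s² × 1409 m = 3.787×10^7 Pa = 37.87 MPa
Total = 42.33 + 37.87 = 80.199 MPa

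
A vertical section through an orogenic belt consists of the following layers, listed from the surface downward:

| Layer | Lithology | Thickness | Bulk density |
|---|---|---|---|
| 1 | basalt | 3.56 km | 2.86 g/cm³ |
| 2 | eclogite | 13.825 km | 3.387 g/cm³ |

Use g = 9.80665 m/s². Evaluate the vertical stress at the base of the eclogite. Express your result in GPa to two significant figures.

0.56 GPa

basalt: 2860 kg/m³ × 9.80665 m/s² × 3560 m = 9.985×10^7 Pa = 0.09985 GPa
eclogite: 3387 kg/m³ × 9.80665 m/s² × 13825 m = 4.592×10^8 Pa = 0.4592 GPa
Total = 0.09985 + 0.4592 = 0.55905 GPa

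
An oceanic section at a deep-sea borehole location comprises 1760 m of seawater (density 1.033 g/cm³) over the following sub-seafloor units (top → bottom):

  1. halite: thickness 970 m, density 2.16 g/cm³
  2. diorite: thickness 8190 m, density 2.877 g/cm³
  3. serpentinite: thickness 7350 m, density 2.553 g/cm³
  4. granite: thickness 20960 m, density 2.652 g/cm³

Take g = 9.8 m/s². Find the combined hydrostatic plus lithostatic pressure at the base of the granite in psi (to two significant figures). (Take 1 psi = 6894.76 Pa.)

140000 psi

seawater: 1033 kg/m³ × 9.8 m/s² × 1760 m = 1.782×10^7 Pa = 2584 psi
halite: 2160 kg/m³ × 9.8 m/s² × 970 m = 2.053×10^7 Pa = 2978 psi
diorite: 2877 kg/m³ × 9.8 m/s² × 8190 m = 2.309×10^8 Pa = 33491 psi
serpentinite: 2553 kg/m³ × 9.8 m/s² × 7350 m = 1.839×10^8 Pa = 26671 psi
granite: 2652 kg/m³ × 9.8 m/s² × 20960 m = 5.447×10^8 Pa = 79008 psi
Total = 2584 + 2978 + 33491 + 26671 + 79008 = 1.4473×10^5 psi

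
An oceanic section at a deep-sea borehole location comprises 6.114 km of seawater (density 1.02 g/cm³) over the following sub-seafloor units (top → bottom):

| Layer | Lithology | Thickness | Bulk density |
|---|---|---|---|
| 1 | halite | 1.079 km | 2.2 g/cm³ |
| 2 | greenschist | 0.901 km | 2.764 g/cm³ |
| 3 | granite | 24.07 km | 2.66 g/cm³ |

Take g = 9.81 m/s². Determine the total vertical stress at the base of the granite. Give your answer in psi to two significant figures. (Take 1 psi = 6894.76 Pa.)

110000 psi

seawater: 1020 kg/m³ × 9.81 m/s² × 6114 m = 6.118×10^7 Pa = 8873 psi
halite: 2200 kg/m³ × 9.81 m/s² × 1079 m = 2.329×10^7 Pa = 3377 psi
greenschist: 2764 kg/m³ × 9.81 m/s² × 901 m = 2.443×10^7 Pa = 3543 psi
granite: 2660 kg/m³ × 9.81 m/s² × 24070 m = 6.281×10^8 Pa = 91098 psi
Total = 8873 + 3377 + 3543 + 91098 = 1.0689×10^5 psi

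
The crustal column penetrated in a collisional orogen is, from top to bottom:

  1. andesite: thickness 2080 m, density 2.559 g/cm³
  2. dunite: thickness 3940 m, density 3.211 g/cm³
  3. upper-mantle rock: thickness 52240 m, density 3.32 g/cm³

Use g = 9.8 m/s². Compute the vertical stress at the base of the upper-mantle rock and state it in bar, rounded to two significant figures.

andesite: 2559 kg/m³ × 9.8 m/s² × 2080 m = 5.216×10^7 Pa = 521.6 bar
dunite: 3211 kg/m³ × 9.8 m/s² × 3940 m = 1.240×10^8 Pa = 1240 bar
upper-mantle rock: 3320 kg/m³ × 9.8 m/s² × 52240 m = 1.700×10^9 Pa = 16997 bar
Total = 521.6 + 1240 + 16997 = 18758 bar

19000 bar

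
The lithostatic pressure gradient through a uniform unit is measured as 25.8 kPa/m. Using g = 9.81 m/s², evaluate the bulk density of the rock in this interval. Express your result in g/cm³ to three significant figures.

2.63 g/cm³

ρ = (dP/dz)/g = 25.8 kPa/m / 9.81 m/s² = 25800 Pa/m / 9.81 m/s² = 2630.0 kg/m³
= 2.630 g/cm³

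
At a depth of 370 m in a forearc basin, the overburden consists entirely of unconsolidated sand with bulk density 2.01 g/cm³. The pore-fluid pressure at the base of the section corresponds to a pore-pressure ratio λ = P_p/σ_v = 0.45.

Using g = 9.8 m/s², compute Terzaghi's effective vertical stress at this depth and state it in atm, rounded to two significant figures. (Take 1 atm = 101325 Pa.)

Overburden (lithostatic) stress σ_v:
unconsolidated sand: 2010 kg/m³ × 9.8 m/s² × 370 m = 7.288×10^6 Pa = 7.288 MPa
Pore pressure P_p = λ·σ_v = 0.45 × 7.288 MPa = 3.280 MPa
Effective stress σ' = σ_v − P_p = 7.288 − 3.280 = 4.0085 MPa = 39.561 atm

40 atm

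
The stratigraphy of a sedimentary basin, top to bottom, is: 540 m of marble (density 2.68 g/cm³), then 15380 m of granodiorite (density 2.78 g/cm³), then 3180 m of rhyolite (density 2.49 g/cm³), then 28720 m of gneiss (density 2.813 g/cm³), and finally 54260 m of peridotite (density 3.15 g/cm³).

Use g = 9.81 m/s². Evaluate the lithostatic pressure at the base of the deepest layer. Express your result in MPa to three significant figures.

2980 MPa

marble: 2680 kg/m³ × 9.81 m/s² × 540 m = 1.420×10^7 Pa = 14.20 MPa
granodiorite: 2780 kg/m³ × 9.81 m/s² × 15380 m = 4.194×10^8 Pa = 419.4 MPa
rhyolite: 2490 kg/m³ × 9.81 m/s² × 3180 m = 7.768×10^7 Pa = 77.68 MPa
gneiss: 2813 kg/m³ × 9.81 m/s² × 28720 m = 7.925×10^8 Pa = 792.5 MPa
peridotite: 3150 kg/m³ × 9.81 m/s² × 54260 m = 1.677×10^9 Pa = 1677 MPa
Total = 14.20 + 419.4 + 77.68 + 792.5 + 1677 = 2980.6 MPa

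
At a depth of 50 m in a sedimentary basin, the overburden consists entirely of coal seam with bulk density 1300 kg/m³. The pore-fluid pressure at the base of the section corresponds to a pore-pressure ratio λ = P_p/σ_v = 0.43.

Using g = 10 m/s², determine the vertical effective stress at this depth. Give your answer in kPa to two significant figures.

Overburden (lithostatic) stress σ_v:
coal seam: 1300 kg/m³ × 10 m/s² × 50 m = 6.500×10^5 Pa = 0.6500 MPa
Pore pressure P_p = λ·σ_v = 0.43 × 0.6500 MPa = 0.2795 MPa
Effective stress σ' = σ_v − P_p = 0.6500 − 0.2795 = 0.37050 MPa = 370.50 kPa

370 kPa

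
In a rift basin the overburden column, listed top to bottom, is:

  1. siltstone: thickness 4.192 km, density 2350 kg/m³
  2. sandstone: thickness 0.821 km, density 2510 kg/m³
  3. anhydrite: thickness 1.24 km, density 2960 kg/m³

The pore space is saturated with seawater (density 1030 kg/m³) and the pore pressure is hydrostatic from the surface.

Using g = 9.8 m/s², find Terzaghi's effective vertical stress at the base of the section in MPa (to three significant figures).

Overburden (lithostatic) stress σ_v:
siltstone: 2350 kg/m³ × 9.8 m/s² × 4192 m = 9.654×10^7 Pa = 96.54 MPa
sandstone: 2510 kg/m³ × 9.8 m/s² × 821 m = 2.019×10^7 Pa = 20.19 MPa
anhydrite: 2960 kg/m³ × 9.8 m/s² × 1240 m = 3.597×10^7 Pa = 35.97 MPa
Total = 96.54 + 20.19 + 35.97 = 152.71 MPa
Pore pressure P_p = 1030 kg/m³ × 9.8 m/s² × 6253 m = 6.312×10^7 Pa = 63.12 MPa
Effective stress σ' = σ_v − P_p = 152.7 − 63.12 = 89.589 MPa

89.6 MPa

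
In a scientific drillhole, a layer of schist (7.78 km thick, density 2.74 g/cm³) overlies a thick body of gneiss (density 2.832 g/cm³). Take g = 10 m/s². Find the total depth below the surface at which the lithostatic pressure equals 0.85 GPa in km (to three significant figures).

30.3 km

Pressure at base of upper layers: 2740×10×7780 = 2.132×10^8 Pa = 0.2132 GPa
Remaining pressure to be supplied by gneiss: 8.500×10^8 − 2.132×10^8 = 6.368×10^8 Pa
Additional depth in gneiss = 6.368×10^8 Pa / (2832 kg/m³ × 10 m/s²) = 22487 m
Total depth = 7780 m + 22487 m = 30267 m
= 30.267 km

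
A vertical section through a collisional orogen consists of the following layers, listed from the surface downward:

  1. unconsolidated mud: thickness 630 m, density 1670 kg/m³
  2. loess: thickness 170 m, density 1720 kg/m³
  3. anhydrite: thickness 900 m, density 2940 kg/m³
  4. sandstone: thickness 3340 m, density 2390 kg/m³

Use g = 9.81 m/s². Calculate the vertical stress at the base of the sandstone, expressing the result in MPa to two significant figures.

unconsolidated mud: 1670 kg/m³ × 9.81 m/s² × 630 m = 1.032×10^7 Pa = 10.32 MPa
loess: 1720 kg/m³ × 9.81 m/s² × 170 m = 2.868×10^6 Pa = 2.868 MPa
anhydrite: 2940 kg/m³ × 9.81 m/s² × 900 m = 2.596×10^7 Pa = 25.96 MPa
sandstone: 2390 kg/m³ × 9.81 m/s² × 3340 m = 7.831×10^7 Pa = 78.31 MPa
Total = 10.32 + 2.868 + 25.96 + 78.31 = 117.46 MPa

120 MPa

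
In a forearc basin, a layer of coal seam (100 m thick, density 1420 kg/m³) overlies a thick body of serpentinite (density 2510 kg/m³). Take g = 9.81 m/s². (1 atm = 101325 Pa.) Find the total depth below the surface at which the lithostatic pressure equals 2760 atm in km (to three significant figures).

11.4 km

Pressure at base of upper layers: 1420×9.81×100 = 1.393×10^6 Pa = 13.75 atm
Remaining pressure to be supplied by serpentinite: 2.797×10^8 − 1.393×10^6 = 2.783×10^8 Pa
Additional depth in serpentinite = 2.783×10^8 Pa / (2510 kg/m³ × 9.81 m/s²) = 11301 m
Total depth = 100 m + 11301 m = 11401 m
= 11.401 km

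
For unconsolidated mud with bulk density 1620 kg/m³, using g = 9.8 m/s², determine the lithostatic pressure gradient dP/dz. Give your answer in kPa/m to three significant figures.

15.9 kPa/m

dP/dz = ρg = 1620 kg/m³ × 9.8 m/s² = 15876 Pa/m
= 15876 Pa/m × (1 kPa/m / 1000.0 Pa/m) = 15.876 kPa/m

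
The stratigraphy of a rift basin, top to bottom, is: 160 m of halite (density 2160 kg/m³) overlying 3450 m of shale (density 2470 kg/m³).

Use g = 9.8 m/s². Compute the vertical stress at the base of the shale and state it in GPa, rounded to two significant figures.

0.087 GPa

halite: 2160 kg/m³ × 9.8 m/s² × 160 m = 3.387×10^6 Pa = 3.387×10^-3 GPa
shale: 2470 kg/m³ × 9.8 m/s² × 3450 m = 8.351×10^7 Pa = 0.08351 GPa
Total = 3.387×10^-3 + 0.08351 = 0.086898 GPa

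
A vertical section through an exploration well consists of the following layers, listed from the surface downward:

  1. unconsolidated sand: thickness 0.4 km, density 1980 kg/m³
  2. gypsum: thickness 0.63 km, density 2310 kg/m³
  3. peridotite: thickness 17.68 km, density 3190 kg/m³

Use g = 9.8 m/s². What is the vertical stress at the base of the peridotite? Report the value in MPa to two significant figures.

unconsolidated sand: 1980 kg/m³ × 9.8 m/s² × 400 m = 7.762×10^6 Pa = 7.762 MPa
gypsum: 2310 kg/m³ × 9.8 m/s² × 630 m = 1.426×10^7 Pa = 14.26 MPa
peridotite: 3190 kg/m³ × 9.8 m/s² × 17680 m = 5.527×10^8 Pa = 552.7 MPa
Total = 7.762 + 14.26 + 552.7 = 574.74 MPa

570 MPa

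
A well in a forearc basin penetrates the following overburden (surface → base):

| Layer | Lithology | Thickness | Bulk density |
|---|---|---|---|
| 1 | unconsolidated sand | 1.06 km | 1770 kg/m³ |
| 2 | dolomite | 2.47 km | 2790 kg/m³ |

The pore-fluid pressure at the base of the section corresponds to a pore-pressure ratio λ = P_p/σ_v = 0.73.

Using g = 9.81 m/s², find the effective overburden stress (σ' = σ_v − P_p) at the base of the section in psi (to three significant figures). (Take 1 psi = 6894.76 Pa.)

Overburden (lithostatic) stress σ_v:
unconsolidated sand: 1770 kg/m³ × 9.81 m/s² × 1060 m = 1.841×10^7 Pa = 18.41 MPa
dolomite: 2790 kg/m³ × 9.81 m/s² × 2470 m = 6.760×10^7 Pa = 67.60 MPa
Total = 18.41 + 67.60 = 86.009 MPa
Pore pressure P_p = λ·σ_v = 0.73 × 86.01 MPa = 62.79 MPa
Effective stress σ' = σ_v − P_p = 86.01 − 62.79 = 23.222 MPa = 3368.1 psi

3370 psi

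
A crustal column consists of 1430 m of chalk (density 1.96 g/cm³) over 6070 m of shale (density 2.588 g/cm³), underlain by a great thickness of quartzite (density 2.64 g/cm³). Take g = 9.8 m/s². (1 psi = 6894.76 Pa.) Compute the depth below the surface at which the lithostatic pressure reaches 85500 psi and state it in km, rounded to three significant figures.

Pressure at base of upper layers: 1960×9.8×1430 + 2588×9.8×6070 = 1.814×10^8 Pa = 26312 psi
Remaining pressure to be supplied by quartzite: 5.895×10^8 − 1.814×10^8 = 4.081×10^8 Pa
Additional depth in quartzite = 4.081×10^8 Pa / (2640 kg/m³ × 9.8 m/s²) = 15773 m
Total depth = 7500 m + 15773 m = 23273 m
= 23.273 km

23.3 km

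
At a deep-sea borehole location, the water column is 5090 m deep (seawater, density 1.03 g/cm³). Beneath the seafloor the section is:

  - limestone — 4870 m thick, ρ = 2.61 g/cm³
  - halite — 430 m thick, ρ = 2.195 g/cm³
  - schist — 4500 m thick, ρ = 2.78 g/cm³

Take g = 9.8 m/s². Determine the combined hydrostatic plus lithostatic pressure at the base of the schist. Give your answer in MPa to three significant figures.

308 MPa

seawater: 1030 kg/m³ × 9.8 m/s² × 5090 m = 5.138×10^7 Pa = 51.38 MPa
limestone: 2610 kg/m³ × 9.8 m/s² × 4870 m = 1.246×10^8 Pa = 124.6 MPa
halite: 2195 kg/m³ × 9.8 m/s² × 430 m = 9.250×10^6 Pa = 9.250 MPa
schist: 2780 kg/m³ × 9.8 m/s² × 4500 m = 1.226×10^8 Pa = 122.6 MPa
Total = 51.38 + 124.6 + 9.250 + 122.6 = 307.79 MPa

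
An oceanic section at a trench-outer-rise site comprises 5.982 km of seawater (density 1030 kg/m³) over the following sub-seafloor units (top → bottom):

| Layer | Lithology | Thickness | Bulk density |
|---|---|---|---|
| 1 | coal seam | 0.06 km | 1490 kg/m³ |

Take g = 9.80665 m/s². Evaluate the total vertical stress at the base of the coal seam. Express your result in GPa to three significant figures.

seawater: 1030 kg/m³ × 9.80665 m/s² × 5982 m = 6.042×10^7 Pa = 0.06042 GPa
coal seam: 1490 kg/m³ × 9.80665 m/s² × 60 m = 8.767×10^5 Pa = 8.767×10^-4 GPa
Total = 0.06042 + 8.767×10^-4 = 0.061300 GPa

0.0613 GPa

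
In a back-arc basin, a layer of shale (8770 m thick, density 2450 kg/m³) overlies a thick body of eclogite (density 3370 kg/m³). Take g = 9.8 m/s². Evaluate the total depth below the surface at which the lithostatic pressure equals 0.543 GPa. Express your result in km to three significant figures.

Pressure at base of upper layers: 2450×9.8×8770 = 2.106×10^8 Pa = 0.2106 GPa
Remaining pressure to be supplied by eclogite: 5.430×10^8 − 2.106×10^8 = 3.324×10^8 Pa
Additional depth in eclogite = 3.324×10^8 Pa / (3370 kg/m³ × 9.8 m/s²) = 10066 m
Total depth = 8770 m + 10066 m = 18836 m
= 18.836 km

18.8 km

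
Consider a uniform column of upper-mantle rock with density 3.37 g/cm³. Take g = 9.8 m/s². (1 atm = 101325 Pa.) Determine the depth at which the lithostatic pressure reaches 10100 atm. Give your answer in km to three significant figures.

31.0 km

h = P/(ρg) = 10100 atm / (3370 kg/m³ × 9.8 m/s²) = 1.023×10^9 Pa / 33026 Pa/m = 30987 m
= 30.987 km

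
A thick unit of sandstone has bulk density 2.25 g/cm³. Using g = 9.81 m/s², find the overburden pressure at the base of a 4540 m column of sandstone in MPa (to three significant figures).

100 MPa

sandstone: 2250 kg/m³ × 9.81 m/s² × 4540 m = 1.002×10^8 Pa = 100.2 MPa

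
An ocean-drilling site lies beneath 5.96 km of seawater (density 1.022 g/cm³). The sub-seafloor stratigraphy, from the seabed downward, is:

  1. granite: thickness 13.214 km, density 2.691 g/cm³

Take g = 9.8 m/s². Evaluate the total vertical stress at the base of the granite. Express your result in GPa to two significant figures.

0.41 GPa

seawater: 1022 kg/m³ × 9.8 m/s² × 5960 m = 5.969×10^7 Pa = 0.05969 GPa
granite: 2691 kg/m³ × 9.8 m/s² × 13214 m = 3.485×10^8 Pa = 0.3485 GPa
Total = 0.05969 + 0.3485 = 0.40817 GPa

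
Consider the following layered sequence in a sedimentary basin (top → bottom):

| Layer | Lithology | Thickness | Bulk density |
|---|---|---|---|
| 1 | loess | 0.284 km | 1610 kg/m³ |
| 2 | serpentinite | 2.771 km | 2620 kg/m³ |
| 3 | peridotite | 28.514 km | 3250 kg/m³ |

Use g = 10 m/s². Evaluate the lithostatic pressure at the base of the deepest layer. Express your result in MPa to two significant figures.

loess: 1610 kg/m³ × 10 m/s² × 284 m = 4.572×10^6 Pa = 4.572 MPa
serpentinite: 2620 kg/m³ × 10 m/s² × 2771 m = 7.260×10^7 Pa = 72.60 MPa
peridotite: 3250 kg/m³ × 10 m/s² × 28514 m = 9.267×10^8 Pa = 926.7 MPa
Total = 4.572 + 72.60 + 926.7 = 1003.9 MPa

1000 MPa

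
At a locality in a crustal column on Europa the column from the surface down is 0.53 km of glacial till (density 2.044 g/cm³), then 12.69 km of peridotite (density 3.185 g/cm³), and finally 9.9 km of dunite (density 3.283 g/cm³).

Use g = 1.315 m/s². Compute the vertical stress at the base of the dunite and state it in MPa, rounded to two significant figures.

97 MPa

glacial till: 2044 kg/m³ × 1.315 m/s² × 530 m = 1.425×10^6 Pa = 1.425 MPa
peridotite: 3185 kg/m³ × 1.315 m/s² × 12690 m = 5.315×10^7 Pa = 53.15 MPa
dunite: 3283 kg/m³ × 1.315 m/s² × 9900 m = 4.274×10^7 Pa = 42.74 MPa
Total = 1.425 + 53.15 + 42.74 = 97.314 MPa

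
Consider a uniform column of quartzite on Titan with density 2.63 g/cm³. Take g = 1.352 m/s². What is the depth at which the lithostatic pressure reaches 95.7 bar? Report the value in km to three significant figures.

h = P/(ρg) = 95.7 bar / (2630 kg/m³ × 1.352 m/s²) = 9.570×10^6 Pa / 3555.8 Pa/m = 2691.4 m
= 2.6914 km

2.69 km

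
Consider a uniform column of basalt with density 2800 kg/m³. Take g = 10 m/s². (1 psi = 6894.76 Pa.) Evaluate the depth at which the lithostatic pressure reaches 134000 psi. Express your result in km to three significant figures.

33.0 km

h = P/(ρg) = 134000 psi / (2800 kg/m³ × 10 m/s²) = 9.239×10^8 Pa / 28000 Pa/m = 32996 m
= 32.996 km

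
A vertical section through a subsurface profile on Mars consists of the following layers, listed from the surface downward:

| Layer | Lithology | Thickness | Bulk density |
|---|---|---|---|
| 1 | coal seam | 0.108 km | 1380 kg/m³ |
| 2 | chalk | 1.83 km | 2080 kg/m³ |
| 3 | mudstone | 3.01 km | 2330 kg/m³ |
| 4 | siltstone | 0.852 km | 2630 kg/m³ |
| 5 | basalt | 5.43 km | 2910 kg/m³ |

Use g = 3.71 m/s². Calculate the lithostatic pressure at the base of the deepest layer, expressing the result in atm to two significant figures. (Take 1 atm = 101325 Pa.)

coal seam: 1380 kg/m³ × 3.71 m/s² × 108 m = 5.529×10^5 Pa = 5.457 atm
chalk: 2080 kg/m³ × 3.71 m/s² × 1830 m = 1.412×10^7 Pa = 139.4 atm
mudstone: 2330 kg/m³ × 3.71 m/s² × 3010 m = 2.602×10^7 Pa = 256.8 atm
siltstone: 2630 kg/m³ × 3.71 m/s² × 852 m = 8.313×10^6 Pa = 82.05 atm
basalt: 2910 kg/m³ × 3.71 m/s² × 5430 m = 5.862×10^7 Pa = 578.6 atm
Total = 5.457 + 139.4 + 256.8 + 82.05 + 578.6 = 1062.2 atm

1100 atm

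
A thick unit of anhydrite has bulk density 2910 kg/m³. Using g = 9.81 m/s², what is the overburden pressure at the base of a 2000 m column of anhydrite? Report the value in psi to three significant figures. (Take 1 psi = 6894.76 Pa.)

anhydrite: 2910 kg/m³ × 9.81 m/s² × 2000 m = 5.709×10^7 Pa = 8281 psi

8280 psi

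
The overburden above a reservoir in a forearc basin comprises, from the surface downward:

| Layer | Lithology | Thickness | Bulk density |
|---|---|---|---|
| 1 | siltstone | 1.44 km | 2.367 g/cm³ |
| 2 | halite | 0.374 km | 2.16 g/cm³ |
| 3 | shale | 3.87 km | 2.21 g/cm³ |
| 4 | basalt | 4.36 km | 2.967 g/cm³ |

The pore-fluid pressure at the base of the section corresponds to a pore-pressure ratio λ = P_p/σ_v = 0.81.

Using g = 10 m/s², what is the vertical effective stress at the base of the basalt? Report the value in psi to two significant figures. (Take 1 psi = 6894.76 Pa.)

7100 psi

Overburden (lithostatic) stress σ_v:
siltstone: 2367 kg/m³ × 10 m/s² × 1440 m = 3.408×10^7 Pa = 34.08 MPa
halite: 2160 kg/m³ × 10 m/s² × 374 m = 8.078×10^6 Pa = 8.078 MPa
shale: 2210 kg/m³ × 10 m/s² × 3870 m = 8.553×10^7 Pa = 85.53 MPa
basalt: 2967 kg/m³ × 10 m/s² × 4360 m = 1.294×10^8 Pa = 129.4 MPa
Total = 34.08 + 8.078 + 85.53 + 129.4 = 257.05 MPa
Pore pressure P_p = λ·σ_v = 0.81 × 257.1 MPa = 208.2 MPa
Effective stress σ' = σ_v − P_p = 257.1 − 208.2 = 48.840 MPa = 7083.6 psi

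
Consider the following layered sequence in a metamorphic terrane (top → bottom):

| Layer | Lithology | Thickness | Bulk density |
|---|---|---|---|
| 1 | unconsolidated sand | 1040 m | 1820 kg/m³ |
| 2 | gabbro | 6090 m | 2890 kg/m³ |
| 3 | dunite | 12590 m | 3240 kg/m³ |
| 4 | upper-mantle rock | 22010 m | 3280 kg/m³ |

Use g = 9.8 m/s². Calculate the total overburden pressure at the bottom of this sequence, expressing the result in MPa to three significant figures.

1300 MPa

unconsolidated sand: 1820 kg/m³ × 9.8 m/s² × 1040 m = 1.855×10^7 Pa = 18.55 MPa
gabbro: 2890 kg/m³ × 9.8 m/s² × 6090 m = 1.725×10^8 Pa = 172.5 MPa
dunite: 3240 kg/m³ × 9.8 m/s² × 12590 m = 3.998×10^8 Pa = 399.8 MPa
upper-mantle rock: 3280 kg/m³ × 9.8 m/s² × 22010 m = 7.075×10^8 Pa = 707.5 MPa
Total = 18.55 + 172.5 + 399.8 + 707.5 = 1298.3 MPa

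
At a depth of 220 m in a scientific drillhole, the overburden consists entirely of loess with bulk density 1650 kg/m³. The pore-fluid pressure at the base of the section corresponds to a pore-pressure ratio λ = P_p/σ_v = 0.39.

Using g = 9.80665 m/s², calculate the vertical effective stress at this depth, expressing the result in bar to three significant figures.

21.7 bar

Overburden (lithostatic) stress σ_v:
loess: 1650 kg/m³ × 9.80665 m/s² × 220 m = 3.560×10^6 Pa = 3.560 MPa
Pore pressure P_p = λ·σ_v = 0.39 × 3.560 MPa = 1.388 MPa
Effective stress σ' = σ_v − P_p = 3.560 − 1.388 = 2.1715 MPa = 21.715 bar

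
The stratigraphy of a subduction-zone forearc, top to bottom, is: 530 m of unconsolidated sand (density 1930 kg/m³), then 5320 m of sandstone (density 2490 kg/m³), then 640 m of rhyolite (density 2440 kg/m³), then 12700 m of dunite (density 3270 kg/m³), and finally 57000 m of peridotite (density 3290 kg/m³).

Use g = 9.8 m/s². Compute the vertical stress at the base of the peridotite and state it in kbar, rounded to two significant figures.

24 kbar

unconsolidated sand: 1930 kg/m³ × 9.8 m/s² × 530 m = 1.002×10^7 Pa = 0.1002 kbar
sandstone: 2490 kg/m³ × 9.8 m/s² × 5320 m = 1.298×10^8 Pa = 1.298 kbar
rhyolite: 2440 kg/m³ × 9.8 m/s² × 640 m = 1.530×10^7 Pa = 0.1530 kbar
dunite: 3270 kg/m³ × 9.8 m/s² × 12700 m = 4.070×10^8 Pa = 4.070 kbar
peridotite: 3290 kg/m³ × 9.8 m/s² × 57000 m = 1.838×10^9 Pa = 18.38 kbar
Total = 0.1002 + 1.298 + 0.1530 + 4.070 + 18.38 = 23.999 kbar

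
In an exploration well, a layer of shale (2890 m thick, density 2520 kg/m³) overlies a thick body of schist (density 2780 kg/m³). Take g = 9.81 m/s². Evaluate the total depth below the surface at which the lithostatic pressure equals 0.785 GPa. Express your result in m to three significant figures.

Pressure at base of upper layers: 2520×9.81×2890 = 7.144×10^7 Pa = 0.07144 GPa
Remaining pressure to be supplied by schist: 7.850×10^8 − 7.144×10^7 = 7.136×10^8 Pa
Additional depth in schist = 7.136×10^8 Pa / (2780 kg/m³ × 9.81 m/s²) = 26165 m
Total depth = 2890 m + 26165 m = 29055 m

29100 m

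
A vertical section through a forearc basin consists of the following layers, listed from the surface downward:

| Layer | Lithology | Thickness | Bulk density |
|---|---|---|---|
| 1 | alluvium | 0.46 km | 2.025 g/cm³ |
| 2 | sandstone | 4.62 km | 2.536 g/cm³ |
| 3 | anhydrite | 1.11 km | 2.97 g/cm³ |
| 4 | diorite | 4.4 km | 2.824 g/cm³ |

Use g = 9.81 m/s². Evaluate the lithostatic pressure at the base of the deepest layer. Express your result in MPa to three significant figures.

278 MPa

alluvium: 2025 kg/m³ × 9.81 m/s² × 460 m = 9.138×10^6 Pa = 9.138 MPa
sandstone: 2536 kg/m³ × 9.81 m/s² × 4620 m = 1.149×10^8 Pa = 114.9 MPa
anhydrite: 2970 kg/m³ × 9.81 m/s² × 1110 m = 3.234×10^7 Pa = 32.34 MPa
diorite: 2824 kg/m³ × 9.81 m/s² × 4400 m = 1.219×10^8 Pa = 121.9 MPa
Total = 9.138 + 114.9 + 32.34 + 121.9 = 278.31 MPa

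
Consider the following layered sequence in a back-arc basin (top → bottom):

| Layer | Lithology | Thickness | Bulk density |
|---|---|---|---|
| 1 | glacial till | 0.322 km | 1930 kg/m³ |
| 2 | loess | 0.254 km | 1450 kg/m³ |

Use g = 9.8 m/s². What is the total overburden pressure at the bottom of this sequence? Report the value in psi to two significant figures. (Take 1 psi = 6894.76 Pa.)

glacial till: 1930 kg/m³ × 9.8 m/s² × 322 m = 6.090×10^6 Pa = 883.3 psi
loess: 1450 kg/m³ × 9.8 m/s² × 254 m = 3.609×10^6 Pa = 523.5 psi
Total = 883.3 + 523.5 = 1406.8 psi

1400 psi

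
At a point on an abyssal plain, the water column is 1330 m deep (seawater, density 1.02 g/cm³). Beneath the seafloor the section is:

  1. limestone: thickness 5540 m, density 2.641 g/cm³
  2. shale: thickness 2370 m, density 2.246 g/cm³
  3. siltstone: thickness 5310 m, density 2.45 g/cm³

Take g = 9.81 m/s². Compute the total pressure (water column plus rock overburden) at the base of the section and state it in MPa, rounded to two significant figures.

seawater: 1020 kg/m³ × 9.81 m/s² × 1330 m = 1.331×10^7 Pa = 13.31 MPa
limestone: 2641 kg/m³ × 9.81 m/s² × 5540 m = 1.435×10^8 Pa = 143.5 MPa
shale: 2246 kg/m³ × 9.81 m/s² × 2370 m = 5.222×10^7 Pa = 52.22 MPa
siltstone: 2450 kg/m³ × 9.81 m/s² × 5310 m = 1.276×10^8 Pa = 127.6 MPa
Total = 13.31 + 143.5 + 52.22 + 127.6 = 336.68 MPa

340 MPa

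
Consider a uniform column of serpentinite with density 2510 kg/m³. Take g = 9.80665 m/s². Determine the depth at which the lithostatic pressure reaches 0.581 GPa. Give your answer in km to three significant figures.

23.6 km

h = P/(ρg) = 0.581 GPa / (2510 kg/m³ × 9.80665 m/s²) = 5.810×10^8 Pa / 24615 Pa/m = 23604 m
= 23.604 km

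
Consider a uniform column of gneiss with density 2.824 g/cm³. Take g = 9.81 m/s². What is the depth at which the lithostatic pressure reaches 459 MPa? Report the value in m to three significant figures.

h = P/(ρg) = 459 MPa / (2824 kg/m³ × 9.81 m/s²) = 4.590×10^8 Pa / 27703 Pa/m = 16568 m

16600 m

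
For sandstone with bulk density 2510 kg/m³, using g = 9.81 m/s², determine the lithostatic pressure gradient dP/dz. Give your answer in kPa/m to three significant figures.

24.6 kPa/m

dP/dz = ρg = 2510 kg/m³ × 9.81 m/s² = 24623 Pa/m
= 24623 Pa/m × (1 kPa/m / 1000.0 Pa/m) = 24.623 kPa/m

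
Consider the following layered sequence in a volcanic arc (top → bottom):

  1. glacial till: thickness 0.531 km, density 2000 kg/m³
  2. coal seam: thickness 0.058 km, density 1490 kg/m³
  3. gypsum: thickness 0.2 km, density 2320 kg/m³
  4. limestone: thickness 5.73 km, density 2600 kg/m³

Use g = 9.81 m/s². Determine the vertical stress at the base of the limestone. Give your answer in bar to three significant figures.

1620 bar

glacial till: 2000 kg/m³ × 9.81 m/s² × 531 m = 1.042×10^7 Pa = 104.2 bar
coal seam: 1490 kg/m³ × 9.81 m/s² × 58 m = 8.478×10^5 Pa = 8.478 bar
gypsum: 2320 kg/m³ × 9.81 m/s² × 200 m = 4.552×10^6 Pa = 45.52 bar
limestone: 2600 kg/m³ × 9.81 m/s² × 5730 m = 1.461×10^8 Pa = 1461 bar
Total = 104.2 + 8.478 + 45.52 + 1461 = 1619.7 bar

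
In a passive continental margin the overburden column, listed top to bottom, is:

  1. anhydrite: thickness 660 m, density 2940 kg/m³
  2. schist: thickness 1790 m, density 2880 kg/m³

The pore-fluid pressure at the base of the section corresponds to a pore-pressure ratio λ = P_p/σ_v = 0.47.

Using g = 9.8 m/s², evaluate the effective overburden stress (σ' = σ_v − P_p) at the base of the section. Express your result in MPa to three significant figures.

36.9 MPa

Overburden (lithostatic) stress σ_v:
anhydrite: 2940 kg/m³ × 9.8 m/s² × 660 m = 1.902×10^7 Pa = 19.02 MPa
schist: 2880 kg/m³ × 9.8 m/s² × 1790 m = 5.052×10^7 Pa = 50.52 MPa
Total = 19.02 + 50.52 = 69.537 MPa
Pore pressure P_p = λ·σ_v = 0.47 × 69.54 MPa = 32.68 MPa
Effective stress σ' = σ_v − P_p = 69.54 − 32.68 = 36.855 MPa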